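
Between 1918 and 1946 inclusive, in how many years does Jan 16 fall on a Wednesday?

5

Day of week of January 16 in each year:
1918: Wed ✓, 1919: Thu, 1920: Fri, 1921: Sun, 1922: Mon, 1923: Tue, 1924: Wed ✓, 1925: Fri, 1926: Sat, 1927: Sun, 1928: Mon, 1929: Wed ✓, 1930: Thu, 1931: Fri, 1932: Sat, 1933: Mon, 1934: Tue, 1935: Wed ✓, 1936: Thu, 1937: Sat, 1938: Sun, 1939: Mon, 1940: Tue, 1941: Thu, 1942: Fri, 1943: Sat, 1944: Sun, 1945: Tue, 1946: Wed ✓
Wednesdays: 1918, 1924, 1929, 1935, 1946.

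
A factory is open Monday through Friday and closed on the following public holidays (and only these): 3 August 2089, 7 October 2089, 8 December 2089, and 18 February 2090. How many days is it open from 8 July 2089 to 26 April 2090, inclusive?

8 July 2089 is a Friday.
That's 293 days from start to end, counting both.
293 = 7 × 41 + 6, so there are 41 full weeks plus 6 extra days.
Each full week contributes 5 weekdays (Mon–Fri): 41 × 5 = 205.
The 6 extra days are Fri, Sat, Sun, Mon, Tue, Wed — 4 of them qualify.
Total: 205 + 4 = 209.
Holidays: 3 August 2089 (Wed); 7 October 2089 (Fri); 8 December 2089 (Thu); 18 February 2090 (Sat).
3 of the 4 holidays fall on weekdays; the rest are weekends and were already excluded.
Business days: 209 − 3 = 206.

206 working days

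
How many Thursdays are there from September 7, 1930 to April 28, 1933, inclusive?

September 7, 1930 is a Sunday.
From September 7, 1930 to April 28, 1933 is 965 days inclusive.
965 = 7 × 137 + 6, so there are 137 full weeks plus 6 extra days.
Each full week contributes one Thursday: 137 so far.
The 6 extra days are Sun, Mon, Tue, Wed, Thu, Fri — 1 of them qualifies.
Total: 137 + 1 = 138.

138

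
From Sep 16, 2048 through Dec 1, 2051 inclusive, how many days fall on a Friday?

168

Sep 16, 2048 is a Wednesday.
From Sep 16, 2048 to Dec 1, 2051 is 1172 days inclusive.
1172 = 7 × 167 + 3, so there are 167 full weeks plus 3 extra days.
Each full week contributes one Friday: 167 so far.
The 3 extra days are Wed, Thu, Fri — 1 of them qualifies.
Total: 167 + 1 = 168.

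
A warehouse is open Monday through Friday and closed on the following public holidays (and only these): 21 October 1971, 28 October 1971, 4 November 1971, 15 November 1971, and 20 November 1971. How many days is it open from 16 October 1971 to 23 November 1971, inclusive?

16 October 1971 is a Saturday.
From 16 October 1971 to 23 November 1971 is 39 days inclusive.
39 = 7 × 5 + 4, so there are 5 full weeks plus 4 extra days.
Each full week contributes 5 weekdays (Mon–Fri): 5 × 5 = 25.
The 4 extra days are Sat, Sun, Mon, Tue — 2 of them qualify.
Total: 25 + 2 = 27.
Holidays: 21 October 1971 (Thu); 28 October 1971 (Thu); 4 November 1971 (Thu); 15 November 1971 (Mon); 20 November 1971 (Sat).
4 of the 5 holidays fall on weekdays; the rest are weekends and were already excluded.
Business days: 27 − 4 = 23.

23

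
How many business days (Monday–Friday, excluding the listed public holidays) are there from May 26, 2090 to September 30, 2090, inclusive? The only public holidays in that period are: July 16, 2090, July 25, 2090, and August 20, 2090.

May 26, 2090 is a Friday.
From May 26, 2090 to September 30, 2090 is 128 days inclusive.
128 = 7 × 18 + 2, so there are 18 full weeks plus 2 extra days.
Each full week contributes 5 weekdays (Mon–Fri): 18 × 5 = 90.
The 2 extra days are Fri, Sat — 1 of them qualifies.
Total: 90 + 1 = 91.
Holidays: July 16, 2090 (Sun); July 25, 2090 (Tue); August 20, 2090 (Sun).
1 of the 3 holidays fall on weekdays; the rest are weekends and were already excluded.
Business days: 91 − 1 = 90.

90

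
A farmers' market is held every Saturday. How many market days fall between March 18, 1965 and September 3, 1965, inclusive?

March 18, 1965 is a Thursday.
That's 170 days from start to end, counting both.
170 = 7 × 24 + 2, so there are 24 full weeks plus 2 extra days.
Each full week contributes one Saturday: 24 so far.
The 2 extra days are Thu, Fri — none qualify.
Total: 24 + 0 = 24.

24 Saturdays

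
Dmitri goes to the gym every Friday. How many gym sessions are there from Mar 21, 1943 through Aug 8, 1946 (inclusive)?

Mar 21, 1943 is a Sunday.
From Mar 21, 1943 to Aug 8, 1946 is 1237 days inclusive.
1237 = 7 × 176 + 5, so there are 176 full weeks plus 5 extra days.
Each full week contributes one Friday: 176 so far.
The 5 extra days are Sunday, Monday, Tuesday, Wednesday, Thursday — none qualify.
Total: 176 + 0 = 176.

176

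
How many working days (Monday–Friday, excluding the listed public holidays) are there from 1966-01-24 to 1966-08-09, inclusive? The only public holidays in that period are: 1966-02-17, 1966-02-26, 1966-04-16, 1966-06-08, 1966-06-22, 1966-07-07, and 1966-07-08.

1966-01-24 is a Monday.
The range spans 198 days (inclusive of both endpoints).
198 = 7 × 28 + 2, so there are 28 full weeks plus 2 extra days.
Each full week contributes 5 weekdays (Mon–Fri): 28 × 5 = 140.
The 2 extra days are Mon, Tue — 2 of them qualify.
Total: 140 + 2 = 142.
Holidays: 1966-02-17 (Thu); 1966-02-26 (Sat); 1966-04-16 (Sat); 1966-06-08 (Wed); 1966-06-22 (Wed); 1966-07-07 (Thu); 1966-07-08 (Fri).
5 of the 7 holidays fall on weekdays; the rest are weekends and were already excluded.
Business days: 142 − 5 = 137.

137 working days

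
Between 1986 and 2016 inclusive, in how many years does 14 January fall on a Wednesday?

Day of week of January 14 in each year:
1986: Tue, 1987: Wed ✓, 1988: Thu, 1989: Sat, 1990: Sun, 1991: Mon, 1992: Tue, 1993: Thu, 1994: Fri, 1995: Sat, 1996: Sun, 1997: Tue, 1998: Wed ✓, 1999: Thu, 2000: Fri, 2001: Sun, 2002: Mon, 2003: Tue, 2004: Wed ✓, 2005: Fri, 2006: Sat, 2007: Sun, 2008: Mon, 2009: Wed ✓, 2010: Thu, 2011: Fri, 2012: Sat, 2013: Mon, 2014: Tue, 2015: Wed ✓, 2016: Thu
Wednesdays: 1987, 1998, 2004, 2009, 2015.

5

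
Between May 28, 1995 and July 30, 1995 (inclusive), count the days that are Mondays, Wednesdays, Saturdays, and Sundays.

37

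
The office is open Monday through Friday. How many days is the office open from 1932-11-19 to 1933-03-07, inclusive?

1932-11-19 is a Saturday.
The range spans 109 days (inclusive of both endpoints).
109 = 7 × 15 + 4, so there are 15 full weeks plus 4 extra days.
Each full week contributes 5 weekdays (Mon–Fri): 15 × 5 = 75.
The 4 extra days are Saturday, Sunday, Monday, Tuesday — 2 of them qualify.
Total: 75 + 2 = 77.

77 weekdays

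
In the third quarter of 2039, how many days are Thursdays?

1 July 2039 is a Friday.
That's 92 days from start to end, counting both.
92 = 7 × 13 + 1, so there are 13 full weeks plus 1 extra day.
Each full week contributes one Thursday: 13 so far.
The 1 extra day is Fri — none qualify.
Total: 13 + 0 = 13.

13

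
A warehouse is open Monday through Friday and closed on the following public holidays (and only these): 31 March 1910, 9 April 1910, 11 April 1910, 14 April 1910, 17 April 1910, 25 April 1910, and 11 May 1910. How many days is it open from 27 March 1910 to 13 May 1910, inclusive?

30 business days

27 March 1910 is a Sunday.
The range spans 48 days (inclusive of both endpoints).
48 = 7 × 6 + 6, so there are 6 full weeks plus 6 extra days.
Each full week contributes 5 weekdays (Mon–Fri): 6 × 5 = 30.
The 6 extra days are Sun, Mon, Tue, Wed, Thu, Fri — 5 of them qualify.
Total: 30 + 5 = 35.
Holidays: 31 March 1910 (Thu); 9 April 1910 (Sat); 11 April 1910 (Mon); 14 April 1910 (Thu); 17 April 1910 (Sun); 25 April 1910 (Mon); 11 May 1910 (Wed).
5 of the 7 holidays fall on weekdays; the rest are weekends and were already excluded.
Business days: 35 − 5 = 30.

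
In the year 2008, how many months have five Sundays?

4

A month has five Sundays exactly when Sunday falls within its first (length − 28) days.
Jan: 31 days, starts Tue → 5 of Tue, Wed, Thu
Feb: 29 days, starts Fri → 5 of Fri
Mar: 31 days, starts Sat → 5 of Sat, Sun, Mon ✓
Apr: 30 days, starts Tue → 5 of Tue, Wed
May: 31 days, starts Thu → 5 of Thu, Fri, Sat
Jun: 30 days, starts Sun → 5 of Sun, Mon ✓
Jul: 31 days, starts Tue → 5 of Tue, Wed, Thu
Aug: 31 days, starts Fri → 5 of Fri, Sat, Sun ✓
Sep: 30 days, starts Mon → 5 of Mon, Tue
Oct: 31 days, starts Wed → 5 of Wed, Thu, Fri
Nov: 30 days, starts Sat → 5 of Sat, Sun ✓
Dec: 31 days, starts Mon → 5 of Mon, Tue, Wed
Months with five Sundays: Mar, Jun, Aug, Nov.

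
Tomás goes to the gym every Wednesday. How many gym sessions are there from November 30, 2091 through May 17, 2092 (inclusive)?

24

November 30, 2091 is a Friday.
The range spans 170 days (inclusive of both endpoints).
170 = 7 × 24 + 2, so there are 24 full weeks plus 2 extra days.
Each full week contributes one Wednesday: 24 so far.
The 2 extra days are Fri, Sat — none qualify.
Total: 24 + 0 = 24.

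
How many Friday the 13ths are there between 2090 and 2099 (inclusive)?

Friday-the-13ths by year:
2090: Jan, Oct
2091: Apr, Jul
2092: Jun
2093: Feb, Mar, Nov
2094: Aug
2095: May
2096: Jan, Apr, Jul
2097: Sep, Dec
2098: Jun
2099: Feb, Mar, Nov

19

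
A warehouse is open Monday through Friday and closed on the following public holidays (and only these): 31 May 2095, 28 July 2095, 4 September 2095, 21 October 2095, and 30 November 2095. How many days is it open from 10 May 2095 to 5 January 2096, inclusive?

169 business days

10 May 2095 is a Tuesday.
That's 241 days from start to end, counting both.
241 = 7 × 34 + 3, so there are 34 full weeks plus 3 extra days.
Each full week contributes 5 weekdays (Mon–Fri): 34 × 5 = 170.
The 3 extra days are Tuesday, Wednesday, Thursday — 3 of them qualify.
Total: 170 + 3 = 173.
Holidays: 31 May 2095 (Tue); 28 July 2095 (Thu); 4 September 2095 (Sun); 21 October 2095 (Fri); 30 November 2095 (Wed).
4 of the 5 holidays fall on weekdays; the rest are weekends and were already excluded.
Business days: 173 − 4 = 169.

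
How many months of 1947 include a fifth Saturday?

4

A month has five Saturdays exactly when Saturday falls within its first (length − 28) days.
Jan: 31 days, starts Wed → 5 of Wed, Thu, Fri
Feb: 28 days, starts Sat → 5 of (none)
Mar: 31 days, starts Sat → 5 of Sat, Sun, Mon ✓
Apr: 30 days, starts Tue → 5 of Tue, Wed
May: 31 days, starts Thu → 5 of Thu, Fri, Sat ✓
Jun: 30 days, starts Sun → 5 of Sun, Mon
Jul: 31 days, starts Tue → 5 of Tue, Wed, Thu
Aug: 31 days, starts Fri → 5 of Fri, Sat, Sun ✓
Sep: 30 days, starts Mon → 5 of Mon, Tue
Oct: 31 days, starts Wed → 5 of Wed, Thu, Fri
Nov: 30 days, starts Sat → 5 of Sat, Sun ✓
Dec: 31 days, starts Mon → 5 of Mon, Tue, Wed
Months with five Saturdays: Mar, May, Aug, Nov.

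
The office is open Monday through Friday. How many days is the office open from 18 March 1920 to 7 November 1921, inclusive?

18 March 1920 is a Thursday.
That's 600 days from start to end, counting both.
600 = 7 × 85 + 5, so there are 85 full weeks plus 5 extra days.
Each full week contributes 5 weekdays (Mon–Fri): 85 × 5 = 425.
The 5 extra days are Thu, Fri, Sat, Sun, Mon — 3 of them qualify.
Total: 425 + 3 = 428.

428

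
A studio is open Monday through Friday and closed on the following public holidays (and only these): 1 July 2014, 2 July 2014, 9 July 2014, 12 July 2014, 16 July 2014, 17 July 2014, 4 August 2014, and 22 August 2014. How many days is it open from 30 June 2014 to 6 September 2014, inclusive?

43

30 June 2014 is a Monday.
The range spans 69 days (inclusive of both endpoints).
69 = 7 × 9 + 6, so there are 9 full weeks plus 6 extra days.
Each full week contributes 5 weekdays (Mon–Fri): 9 × 5 = 45.
The 6 extra days are Mon, Tue, Wed, Thu, Fri, Sat — 5 of them qualify.
Total: 45 + 5 = 50.
Holidays: 1 July 2014 (Tue); 2 July 2014 (Wed); 9 July 2014 (Wed); 12 July 2014 (Sat); 16 July 2014 (Wed); 17 July 2014 (Thu); 4 August 2014 (Mon); 22 August 2014 (Fri).
7 of the 8 holidays fall on weekdays; the rest are weekends and were already excluded.
Business days: 50 − 7 = 43.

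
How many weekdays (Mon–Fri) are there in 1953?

January 1, 1953 is a Thursday.
From January 1, 1953 to December 31, 1953 is 365 days inclusive.
365 = 7 × 52 + 1, so there are 52 full weeks plus 1 extra day.
Each full week contributes 5 weekdays (Mon–Fri): 52 × 5 = 260.
The 1 extra day is Thursday — 1 of them qualifies.
Total: 260 + 1 = 261.

261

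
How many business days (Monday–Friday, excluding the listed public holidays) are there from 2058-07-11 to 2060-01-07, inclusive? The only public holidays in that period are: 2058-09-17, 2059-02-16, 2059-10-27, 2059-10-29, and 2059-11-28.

386

2058-07-11 is a Thursday.
The range spans 546 days (inclusive of both endpoints).
546 = 7 × 78, so the span is exactly 78 full weeks.
Each full week contributes 5 weekdays (Mon–Fri): 78 × 5 = 390.
Total: 390.
Holidays: 2058-09-17 (Tue); 2059-02-16 (Sun); 2059-10-27 (Mon); 2059-10-29 (Wed); 2059-11-28 (Fri).
4 of the 5 holidays fall on weekdays; the rest are weekends and were already excluded.
Business days: 390 − 4 = 386.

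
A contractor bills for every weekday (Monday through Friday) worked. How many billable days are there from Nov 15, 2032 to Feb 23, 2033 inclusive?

73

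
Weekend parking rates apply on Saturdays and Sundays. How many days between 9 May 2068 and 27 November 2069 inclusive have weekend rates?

9 May 2068 is a Wednesday.
The range spans 568 days (inclusive of both endpoints).
568 = 7 × 81 + 1, so there are 81 full weeks plus 1 extra day.
Each full week contributes 2 weekend days (Sat, Sun): 81 × 2 = 162.
The 1 extra day is Wednesday — none qualify.
Total: 162 + 0 = 162.

162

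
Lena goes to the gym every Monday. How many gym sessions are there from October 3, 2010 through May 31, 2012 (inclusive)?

October 3, 2010 is a Sunday.
From October 3, 2010 to May 31, 2012 is 607 days inclusive.
607 = 7 × 86 + 5, so there are 86 full weeks plus 5 extra days.
Each full week contributes one Monday: 86 so far.
The 5 extra days are Sun, Mon, Tue, Wed, Thu — 1 of them qualifies.
Total: 86 + 1 = 87.

87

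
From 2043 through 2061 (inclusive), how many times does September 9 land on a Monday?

3

Day of week of September 9 in each year:
2043: Wed, 2044: Fri, 2045: Sat, 2046: Sun, 2047: Mon ✓, 2048: Wed, 2049: Thu, 2050: Fri, 2051: Sat, 2052: Mon ✓, 2053: Tue, 2054: Wed, 2055: Thu, 2056: Sat, 2057: Sun, 2058: Mon ✓, 2059: Tue, 2060: Thu, 2061: Fri
Mondays: 2047, 2052, 2058.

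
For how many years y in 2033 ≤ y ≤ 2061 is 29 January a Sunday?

Day of week of January 29 in each year:
2033: Sat, 2034: Sun ✓, 2035: Mon, 2036: Tue, 2037: Thu, 2038: Fri, 2039: Sat, 2040: Sun ✓, 2041: Tue, 2042: Wed, 2043: Thu, 2044: Fri, 2045: Sun ✓, 2046: Mon, 2047: Tue, 2048: Wed, 2049: Fri, 2050: Sat, 2051: Sun ✓, 2052: Mon, 2053: Wed, 2054: Thu, 2055: Fri, 2056: Sat, 2057: Mon, 2058: Tue, 2059: Wed, 2060: Thu, 2061: Sat
Sundays: 2034, 2040, 2045, 2051.

4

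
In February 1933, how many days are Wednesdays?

4

Feb 1, 1933 is a Wednesday.
The range spans 28 days (inclusive of both endpoints).
28 = 7 × 4, so the span is exactly 4 full weeks.
Each full week contributes one Wednesday: 4 so far.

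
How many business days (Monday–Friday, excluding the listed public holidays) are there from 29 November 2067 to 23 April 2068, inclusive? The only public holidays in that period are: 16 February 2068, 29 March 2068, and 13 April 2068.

29 November 2067 is a Tuesday.
That's 147 days from start to end, counting both.
147 = 7 × 21, so the span is exactly 21 full weeks.
Each full week contributes 5 weekdays (Mon–Fri): 21 × 5 = 105.
Holidays: 16 February 2068 (Thu); 29 March 2068 (Thu); 13 April 2068 (Fri).
All 3 holidays fall on weekdays, so subtract 3.
Business days: 105 − 3 = 102.

102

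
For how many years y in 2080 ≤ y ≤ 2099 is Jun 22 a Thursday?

Day of week of June 22 in each year:
2080: Sat, 2081: Sun, 2082: Mon, 2083: Tue, 2084: Thu ✓, 2085: Fri, 2086: Sat, 2087: Sun, 2088: Tue, 2089: Wed, 2090: Thu ✓, 2091: Fri, 2092: Sun, 2093: Mon, 2094: Tue, 2095: Wed, 2096: Fri, 2097: Sat, 2098: Sun, 2099: Mon
Thursdays: 2084, 2090.

2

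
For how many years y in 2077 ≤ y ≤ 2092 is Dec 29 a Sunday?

Day of week of December 29 in each year:
2077: Wed, 2078: Thu, 2079: Fri, 2080: Sun ✓, 2081: Mon, 2082: Tue, 2083: Wed, 2084: Fri, 2085: Sat, 2086: Sun ✓, 2087: Mon, 2088: Wed, 2089: Thu, 2090: Fri, 2091: Sat, 2092: Mon
Sundays: 2080, 2086.

2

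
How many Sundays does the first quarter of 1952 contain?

Jan 1, 1952 is a Tuesday.
The range spans 91 days (inclusive of both endpoints).
91 = 7 × 13, so the span is exactly 13 full weeks.
Each full week contributes one Sunday: 13 so far.

13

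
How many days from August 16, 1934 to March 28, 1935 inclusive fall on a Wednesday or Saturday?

August 16, 1934 is a Thursday.
From August 16, 1934 to March 28, 1935 is 225 days inclusive.
225 = 7 × 32 + 1, so there are 32 full weeks plus 1 extra day.
Each full week contributes 2 days from the set (Wed, Sat): 32 × 2 = 64.
The 1 extra day is Thursday — none qualify.
Total: 64 + 0 = 64.

64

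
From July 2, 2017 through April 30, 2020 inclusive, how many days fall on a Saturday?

147

July 2, 2017 is a Sunday.
The range spans 1034 days (inclusive of both endpoints).
1034 = 7 × 147 + 5, so there are 147 full weeks plus 5 extra days.
Each full week contributes one Saturday: 147 so far.
The 5 extra days are Sun, Mon, Tue, Wed, Thu — none qualify.
Total: 147 + 0 = 147.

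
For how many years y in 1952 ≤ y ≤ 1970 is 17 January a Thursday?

Day of week of January 17 in each year:
1952: Thu ✓, 1953: Sat, 1954: Sun, 1955: Mon, 1956: Tue, 1957: Thu ✓, 1958: Fri, 1959: Sat, 1960: Sun, 1961: Tue, 1962: Wed, 1963: Thu ✓, 1964: Fri, 1965: Sun, 1966: Mon, 1967: Tue, 1968: Wed, 1969: Fri, 1970: Sat
Thursdays: 1952, 1957, 1963.

3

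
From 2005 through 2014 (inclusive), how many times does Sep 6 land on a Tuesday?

2

Day of week of September 6 in each year:
2005: Tue ✓, 2006: Wed, 2007: Thu, 2008: Sat, 2009: Sun, 2010: Mon, 2011: Tue ✓, 2012: Thu, 2013: Fri, 2014: Sat
Tuesdays: 2005, 2011.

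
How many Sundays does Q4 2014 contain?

Oct 1, 2014 is a Wednesday.
That's 92 days from start to end, counting both.
92 = 7 × 13 + 1, so there are 13 full weeks plus 1 extra day.
Each full week contributes one Sunday: 13 so far.
The 1 extra day is Wed — none qualify.
Total: 13 + 0 = 13.

13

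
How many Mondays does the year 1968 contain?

53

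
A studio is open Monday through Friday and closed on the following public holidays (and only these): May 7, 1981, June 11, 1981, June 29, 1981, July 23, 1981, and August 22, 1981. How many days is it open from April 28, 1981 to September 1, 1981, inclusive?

87

April 28, 1981 is a Tuesday.
The range spans 127 days (inclusive of both endpoints).
127 = 7 × 18 + 1, so there are 18 full weeks plus 1 extra day.
Each full week contributes 5 weekdays (Mon–Fri): 18 × 5 = 90.
The 1 extra day is Tue — 1 of them qualifies.
Total: 90 + 1 = 91.
Holidays: May 7, 1981 (Thu); June 11, 1981 (Thu); June 29, 1981 (Mon); July 23, 1981 (Thu); August 22, 1981 (Sat).
4 of the 5 holidays fall on weekdays; the rest are weekends and were already excluded.
Business days: 91 − 4 = 87.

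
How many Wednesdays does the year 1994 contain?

Jan 1, 1994 is a Saturday.
The range spans 365 days (inclusive of both endpoints).
365 = 7 × 52 + 1, so there are 52 full weeks plus 1 extra day.
Each full week contributes one Wednesday: 52 so far.
The 1 extra day is Saturday — none qualify.
Total: 52 + 0 = 52.

52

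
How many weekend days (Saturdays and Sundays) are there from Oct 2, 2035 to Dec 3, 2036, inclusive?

Oct 2, 2035 is a Tuesday.
From Oct 2, 2035 to Dec 3, 2036 is 429 days inclusive.
429 = 7 × 61 + 2, so there are 61 full weeks plus 2 extra days.
Each full week contributes 2 weekend days (Sat, Sun): 61 × 2 = 122.
The 2 extra days are Tue, Wed — none qualify.
Total: 122 + 0 = 122.

122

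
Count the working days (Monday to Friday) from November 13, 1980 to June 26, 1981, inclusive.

162

November 13, 1980 is a Thursday.
The range spans 226 days (inclusive of both endpoints).
226 = 7 × 32 + 2, so there are 32 full weeks plus 2 extra days.
Each full week contributes 5 weekdays (Mon–Fri): 32 × 5 = 160.
The 2 extra days are Thursday, Friday — 2 of them qualify.
Total: 160 + 2 = 162.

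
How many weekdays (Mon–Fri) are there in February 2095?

20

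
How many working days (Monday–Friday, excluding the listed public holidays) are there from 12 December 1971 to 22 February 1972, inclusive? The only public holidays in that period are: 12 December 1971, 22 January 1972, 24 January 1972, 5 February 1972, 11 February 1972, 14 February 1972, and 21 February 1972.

12 December 1971 is a Sunday.
The range spans 73 days (inclusive of both endpoints).
73 = 7 × 10 + 3, so there are 10 full weeks plus 3 extra days.
Each full week contributes 5 weekdays (Mon–Fri): 10 × 5 = 50.
The 3 extra days are Sunday, Monday, Tuesday — 2 of them qualify.
Total: 50 + 2 = 52.
Holidays: 12 December 1971 (Sun); 22 January 1972 (Sat); 24 January 1972 (Mon); 5 February 1972 (Sat); 11 February 1972 (Fri); 14 February 1972 (Mon); 21 February 1972 (Mon).
4 of the 7 holidays fall on weekdays; the rest are weekends and were already excluded.
Business days: 52 − 4 = 48.

48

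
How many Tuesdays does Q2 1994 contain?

April 1, 1994 is a Friday.
From April 1, 1994 to June 30, 1994 is 91 days inclusive.
91 = 7 × 13, so the span is exactly 13 full weeks.
Each full week contributes one Tuesday: 13 so far.

13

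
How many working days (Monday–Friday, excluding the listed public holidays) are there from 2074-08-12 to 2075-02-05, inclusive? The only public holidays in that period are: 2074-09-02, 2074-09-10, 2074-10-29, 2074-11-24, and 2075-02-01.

124 working days

2074-08-12 is a Sunday.
That's 178 days from start to end, counting both.
178 = 7 × 25 + 3, so there are 25 full weeks plus 3 extra days.
Each full week contributes 5 weekdays (Mon–Fri): 25 × 5 = 125.
The 3 extra days are Sunday, Monday, Tuesday — 2 of them qualify.
Total: 125 + 2 = 127.
Holidays: 2074-09-02 (Sun); 2074-09-10 (Mon); 2074-10-29 (Mon); 2074-11-24 (Sat); 2075-02-01 (Fri).
3 of the 5 holidays fall on weekdays; the rest are weekends and were already excluded.
Business days: 127 − 3 = 124.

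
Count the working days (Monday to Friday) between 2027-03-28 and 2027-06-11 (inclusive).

55 weekdays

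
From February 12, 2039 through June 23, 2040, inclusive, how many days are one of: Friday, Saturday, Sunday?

February 12, 2039 is a Saturday.
From February 12, 2039 to June 23, 2040 is 498 days inclusive.
498 = 7 × 71 + 1, so there are 71 full weeks plus 1 extra day.
Each full week contributes 3 days from the set (Fri, Sat, Sun): 71 × 3 = 213.
The 1 extra day is Sat — 1 of them qualifies.
Total: 213 + 1 = 214.

214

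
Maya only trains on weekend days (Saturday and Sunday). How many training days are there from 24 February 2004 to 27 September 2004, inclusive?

62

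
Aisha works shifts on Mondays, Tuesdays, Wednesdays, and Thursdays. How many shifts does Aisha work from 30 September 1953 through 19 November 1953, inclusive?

30 September 1953 is a Wednesday.
That's 51 days from start to end, counting both.
51 = 7 × 7 + 2, so there are 7 full weeks plus 2 extra days.
Each full week contributes 4 days from the set (Mon, Tue, Wed, Thu): 7 × 4 = 28.
The 2 extra days are Wednesday, Thursday — 2 of them qualify.
Total: 28 + 2 = 30.

30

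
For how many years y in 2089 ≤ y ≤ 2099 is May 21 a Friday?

1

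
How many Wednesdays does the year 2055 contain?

52

2055-01-01 is a Friday.
The range spans 365 days (inclusive of both endpoints).
365 = 7 × 52 + 1, so there are 52 full weeks plus 1 extra day.
Each full week contributes one Wednesday: 52 so far.
The 1 extra day is Fri — none qualify.
Total: 52 + 0 = 52.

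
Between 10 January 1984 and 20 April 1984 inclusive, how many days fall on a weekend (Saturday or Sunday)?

28

10 January 1984 is a Tuesday.
The range spans 102 days (inclusive of both endpoints).
102 = 7 × 14 + 4, so there are 14 full weeks plus 4 extra days.
Each full week contributes 2 weekend days (Sat, Sun): 14 × 2 = 28.
The 4 extra days are Tue, Wed, Thu, Fri — none qualify.
Total: 28 + 0 = 28.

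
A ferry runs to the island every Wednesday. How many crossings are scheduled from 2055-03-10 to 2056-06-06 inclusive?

65 Wednesdays

2055-03-10 is a Wednesday.
That's 455 days from start to end, counting both.
455 = 7 × 65, so the span is exactly 65 full weeks.
Each full week contributes one Wednesday: 65 so far.
Total: 65.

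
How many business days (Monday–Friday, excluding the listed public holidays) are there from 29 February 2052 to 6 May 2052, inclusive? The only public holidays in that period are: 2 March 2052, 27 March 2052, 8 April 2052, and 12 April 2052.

45

29 February 2052 is a Thursday.
The range spans 68 days (inclusive of both endpoints).
68 = 7 × 9 + 5, so there are 9 full weeks plus 5 extra days.
Each full week contributes 5 weekdays (Mon–Fri): 9 × 5 = 45.
The 5 extra days are Thursday, Friday, Saturday, Sunday, Monday — 3 of them qualify.
Total: 45 + 3 = 48.
Holidays: 2 March 2052 (Sat); 27 March 2052 (Wed); 8 April 2052 (Mon); 12 April 2052 (Fri).
3 of the 4 holidays fall on weekdays; the rest are weekends and were already excluded.
Business days: 48 − 3 = 45.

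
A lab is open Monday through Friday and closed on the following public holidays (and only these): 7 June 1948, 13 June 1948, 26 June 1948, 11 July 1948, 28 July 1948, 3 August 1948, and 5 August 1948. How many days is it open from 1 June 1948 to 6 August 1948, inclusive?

45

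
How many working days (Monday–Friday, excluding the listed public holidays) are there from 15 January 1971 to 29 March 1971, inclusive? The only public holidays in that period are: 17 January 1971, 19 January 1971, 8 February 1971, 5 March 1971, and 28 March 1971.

49 working days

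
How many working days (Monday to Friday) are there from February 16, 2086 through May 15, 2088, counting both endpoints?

February 16, 2086 is a Saturday.
The range spans 820 days (inclusive of both endpoints).
820 = 7 × 117 + 1, so there are 117 full weeks plus 1 extra day.
Each full week contributes 5 weekdays (Mon–Fri): 117 × 5 = 585.
The 1 extra day is Sat — none qualify.
Total: 585 + 0 = 585.

585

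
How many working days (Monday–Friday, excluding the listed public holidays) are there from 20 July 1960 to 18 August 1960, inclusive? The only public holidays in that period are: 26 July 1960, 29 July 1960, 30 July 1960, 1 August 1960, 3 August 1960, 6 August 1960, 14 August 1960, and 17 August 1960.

20 July 1960 is a Wednesday.
From 20 July 1960 to 18 August 1960 is 30 days inclusive.
30 = 7 × 4 + 2, so there are 4 full weeks plus 2 extra days.
Each full week contributes 5 weekdays (Mon–Fri): 4 × 5 = 20.
The 2 extra days are Wed, Thu — 2 of them qualify.
Total: 20 + 2 = 22.
Holidays: 26 July 1960 (Tue); 29 July 1960 (Fri); 30 July 1960 (Sat); 1 August 1960 (Mon); 3 August 1960 (Wed); 6 August 1960 (Sat); 14 August 1960 (Sun); 17 August 1960 (Wed).
5 of the 8 holidays fall on weekdays; the rest are weekends and were already excluded.
Business days: 22 − 5 = 17.

17 working days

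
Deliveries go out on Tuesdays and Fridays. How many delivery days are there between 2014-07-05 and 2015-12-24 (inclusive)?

153

2014-07-05 is a Saturday.
The range spans 538 days (inclusive of both endpoints).
538 = 7 × 76 + 6, so there are 76 full weeks plus 6 extra days.
Each full week contributes 2 days from the set (Tue, Fri): 76 × 2 = 152.
The 6 extra days are Saturday, Sunday, Monday, Tuesday, Wednesday, Thursday — 1 of them qualifies.
Total: 152 + 1 = 153.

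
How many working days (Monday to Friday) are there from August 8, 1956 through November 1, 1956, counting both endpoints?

62

August 8, 1956 is a Wednesday.
From August 8, 1956 to November 1, 1956 is 86 days inclusive.
86 = 7 × 12 + 2, so there are 12 full weeks plus 2 extra days.
Each full week contributes 5 weekdays (Mon–Fri): 12 × 5 = 60.
The 2 extra days are Wed, Thu — 2 of them qualify.
Total: 60 + 2 = 62.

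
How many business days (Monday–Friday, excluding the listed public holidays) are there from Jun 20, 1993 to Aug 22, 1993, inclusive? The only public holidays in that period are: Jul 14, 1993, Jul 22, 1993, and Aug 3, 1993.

Jun 20, 1993 is a Sunday.
That's 64 days from start to end, counting both.
64 = 7 × 9 + 1, so there are 9 full weeks plus 1 extra day.
Each full week contributes 5 weekdays (Mon–Fri): 9 × 5 = 45.
The 1 extra day is Sunday — none qualify.
Total: 45 + 0 = 45.
Holidays: Jul 14, 1993 (Wed); Jul 22, 1993 (Thu); Aug 3, 1993 (Tue).
All 3 holidays fall on weekdays, so subtract 3.
Business days: 45 − 3 = 42.

42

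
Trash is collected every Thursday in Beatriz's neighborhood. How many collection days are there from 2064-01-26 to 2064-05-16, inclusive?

2064-01-26 is a Saturday.
From 2064-01-26 to 2064-05-16 is 112 days inclusive.
112 = 7 × 16, so the span is exactly 16 full weeks.
Each full week contributes one Thursday: 16 so far.

16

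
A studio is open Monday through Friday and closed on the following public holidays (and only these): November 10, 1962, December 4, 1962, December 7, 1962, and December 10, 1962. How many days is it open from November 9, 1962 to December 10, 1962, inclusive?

19

November 9, 1962 is a Friday.
That's 32 days from start to end, counting both.
32 = 7 × 4 + 4, so there are 4 full weeks plus 4 extra days.
Each full week contributes 5 weekdays (Mon–Fri): 4 × 5 = 20.
The 4 extra days are Friday, Saturday, Sunday, Monday — 2 of them qualify.
Total: 20 + 2 = 22.
Holidays: November 10, 1962 (Sat); December 4, 1962 (Tue); December 7, 1962 (Fri); December 10, 1962 (Mon).
3 of the 4 holidays fall on weekdays; the rest are weekends and were already excluded.
Business days: 22 − 3 = 19.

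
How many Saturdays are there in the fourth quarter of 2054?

13

October 1, 2054 is a Thursday.
The range spans 92 days (inclusive of both endpoints).
92 = 7 × 13 + 1, so there are 13 full weeks plus 1 extra day.
Each full week contributes one Saturday: 13 so far.
The 1 extra day is Thu — none qualify.
Total: 13 + 0 = 13.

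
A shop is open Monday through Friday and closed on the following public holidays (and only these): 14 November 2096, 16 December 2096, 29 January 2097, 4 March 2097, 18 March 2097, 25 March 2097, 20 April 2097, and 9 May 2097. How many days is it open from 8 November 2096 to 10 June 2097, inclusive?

147 business days

8 November 2096 is a Thursday.
From 8 November 2096 to 10 June 2097 is 215 days inclusive.
215 = 7 × 30 + 5, so there are 30 full weeks plus 5 extra days.
Each full week contributes 5 weekdays (Mon–Fri): 30 × 5 = 150.
The 5 extra days are Thu, Fri, Sat, Sun, Mon — 3 of them qualify.
Total: 150 + 3 = 153.
Holidays: 14 November 2096 (Wed); 16 December 2096 (Sun); 29 January 2097 (Tue); 4 March 2097 (Mon); 18 March 2097 (Mon); 25 March 2097 (Mon); 20 April 2097 (Sat); 9 May 2097 (Thu).
6 of the 8 holidays fall on weekdays; the rest are weekends and were already excluded.
Business days: 153 − 6 = 147.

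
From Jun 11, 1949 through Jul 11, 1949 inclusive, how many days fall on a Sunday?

Jun 11, 1949 is a Saturday.
From Jun 11, 1949 to Jul 11, 1949 is 31 days inclusive.
31 = 7 × 4 + 3, so there are 4 full weeks plus 3 extra days.
Each full week contributes one Sunday: 4 so far.
The 3 extra days are Saturday, Sunday, Monday — 1 of them qualifies.
Total: 4 + 1 = 5.

5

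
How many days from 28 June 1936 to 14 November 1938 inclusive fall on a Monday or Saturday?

249

28 June 1936 is a Sunday.
That's 870 days from start to end, counting both.
870 = 7 × 124 + 2, so there are 124 full weeks plus 2 extra days.
Each full week contributes 2 days from the set (Mon, Sat): 124 × 2 = 248.
The 2 extra days are Sun, Mon — 1 of them qualifies.
Total: 248 + 1 = 249.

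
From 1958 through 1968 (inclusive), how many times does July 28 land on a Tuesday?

2

Day of week of July 28 in each year:
1958: Mon, 1959: Tue ✓, 1960: Thu, 1961: Fri, 1962: Sat, 1963: Sun, 1964: Tue ✓, 1965: Wed, 1966: Thu, 1967: Fri, 1968: Sun
Tuesdays: 1959, 1964.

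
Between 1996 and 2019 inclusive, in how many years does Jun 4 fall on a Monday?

4

Day of week of June 4 in each year:
1996: Tue, 1997: Wed, 1998: Thu, 1999: Fri, 2000: Sun, 2001: Mon ✓, 2002: Tue, 2003: Wed, 2004: Fri, 2005: Sat, 2006: Sun, 2007: Mon ✓, 2008: Wed, 2009: Thu, 2010: Fri, 2011: Sat, 2012: Mon ✓, 2013: Tue, 2014: Wed, 2015: Thu, 2016: Sat, 2017: Sun, 2018: Mon ✓, 2019: Tue
Mondays: 2001, 2007, 2012, 2018.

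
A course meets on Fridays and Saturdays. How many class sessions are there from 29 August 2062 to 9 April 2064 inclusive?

168

29 August 2062 is a Tuesday.
That's 590 days from start to end, counting both.
590 = 7 × 84 + 2, so there are 84 full weeks plus 2 extra days.
Each full week contributes 2 days from the set (Fri, Sat): 84 × 2 = 168.
The 2 extra days are Tue, Wed — none qualify.
Total: 168 + 0 = 168.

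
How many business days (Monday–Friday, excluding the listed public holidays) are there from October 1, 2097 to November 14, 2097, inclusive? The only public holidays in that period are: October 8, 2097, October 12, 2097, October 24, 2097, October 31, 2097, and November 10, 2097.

October 1, 2097 is a Tuesday.
From October 1, 2097 to November 14, 2097 is 45 days inclusive.
45 = 7 × 6 + 3, so there are 6 full weeks plus 3 extra days.
Each full week contributes 5 weekdays (Mon–Fri): 6 × 5 = 30.
The 3 extra days are Tue, Wed, Thu — 3 of them qualify.
Total: 30 + 3 = 33.
Holidays: October 8, 2097 (Tue); October 12, 2097 (Sat); October 24, 2097 (Thu); October 31, 2097 (Thu); November 10, 2097 (Sun).
3 of the 5 holidays fall on weekdays; the rest are weekends and were already excluded.
Business days: 33 − 3 = 30.

30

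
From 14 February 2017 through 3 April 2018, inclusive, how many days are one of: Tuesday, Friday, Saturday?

14 February 2017 is a Tuesday.
That's 414 days from start to end, counting both.
414 = 7 × 59 + 1, so there are 59 full weeks plus 1 extra day.
Each full week contributes 3 days from the set (Tue, Fri, Sat): 59 × 3 = 177.
The 1 extra day is Tuesday — 1 of them qualifies.
Total: 177 + 1 = 178.

178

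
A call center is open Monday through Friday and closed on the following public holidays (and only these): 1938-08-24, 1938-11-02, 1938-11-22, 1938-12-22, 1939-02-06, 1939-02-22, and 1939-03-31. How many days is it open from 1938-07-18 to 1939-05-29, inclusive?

219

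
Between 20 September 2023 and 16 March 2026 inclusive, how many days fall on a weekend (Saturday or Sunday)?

20 September 2023 is a Wednesday.
That's 909 days from start to end, counting both.
909 = 7 × 129 + 6, so there are 129 full weeks plus 6 extra days.
Each full week contributes 2 weekend days (Sat, Sun): 129 × 2 = 258.
The 6 extra days are Wed, Thu, Fri, Sat, Sun, Mon — 2 of them qualify.
Total: 258 + 2 = 260.

260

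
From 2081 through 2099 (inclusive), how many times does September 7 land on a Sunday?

4

Day of week of September 7 in each year:
2081: Sun ✓, 2082: Mon, 2083: Tue, 2084: Thu, 2085: Fri, 2086: Sat, 2087: Sun ✓, 2088: Tue, 2089: Wed, 2090: Thu, 2091: Fri, 2092: Sun ✓, 2093: Mon, 2094: Tue, 2095: Wed, 2096: Fri, 2097: Sat, 2098: Sun ✓, 2099: Mon
Sundays: 2081, 2087, 2092, 2098.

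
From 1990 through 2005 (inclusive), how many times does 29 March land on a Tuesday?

Day of week of March 29 in each year:
1990: Thu, 1991: Fri, 1992: Sun, 1993: Mon, 1994: Tue ✓, 1995: Wed, 1996: Fri, 1997: Sat, 1998: Sun, 1999: Mon, 2000: Wed, 2001: Thu, 2002: Fri, 2003: Sat, 2004: Mon, 2005: Tue ✓
Tuesdays: 1994, 2005.

2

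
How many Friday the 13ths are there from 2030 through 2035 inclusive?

10

Friday-the-13ths by year:
2030: Sep, Dec
2031: Jun
2032: Feb, Aug
2033: May
2034: Jan, Oct
2035: Apr, Jul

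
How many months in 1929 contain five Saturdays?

4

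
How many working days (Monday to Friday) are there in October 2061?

21

2061-10-01 is a Saturday.
That's 31 days from start to end, counting both.
31 = 7 × 4 + 3, so there are 4 full weeks plus 3 extra days.
Each full week contributes 5 weekdays (Mon–Fri): 4 × 5 = 20.
The 3 extra days are Saturday, Sunday, Monday — 1 of them qualifies.
Total: 20 + 1 = 21.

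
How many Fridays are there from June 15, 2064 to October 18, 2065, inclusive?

June 15, 2064 is a Sunday.
From June 15, 2064 to October 18, 2065 is 491 days inclusive.
491 = 7 × 70 + 1, so there are 70 full weeks plus 1 extra day.
Each full week contributes one Friday: 70 so far.
The 1 extra day is Sunday — none qualify.
Total: 70 + 0 = 70.

70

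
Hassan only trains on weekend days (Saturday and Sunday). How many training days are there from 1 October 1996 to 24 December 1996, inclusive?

24

1 October 1996 is a Tuesday.
From 1 October 1996 to 24 December 1996 is 85 days inclusive.
85 = 7 × 12 + 1, so there are 12 full weeks plus 1 extra day.
Each full week contributes 2 weekend days (Sat, Sun): 12 × 2 = 24.
The 1 extra day is Tue — none qualify.
Total: 24 + 0 = 24.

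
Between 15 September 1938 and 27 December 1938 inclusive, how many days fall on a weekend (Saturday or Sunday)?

30

15 September 1938 is a Thursday.
From 15 September 1938 to 27 December 1938 is 104 days inclusive.
104 = 7 × 14 + 6, so there are 14 full weeks plus 6 extra days.
Each full week contributes 2 weekend days (Sat, Sun): 14 × 2 = 28.
The 6 extra days are Thu, Fri, Sat, Sun, Mon, Tue — 2 of them qualify.
Total: 28 + 2 = 30.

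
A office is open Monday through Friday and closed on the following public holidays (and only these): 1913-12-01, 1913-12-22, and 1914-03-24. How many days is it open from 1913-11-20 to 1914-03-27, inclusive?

89 business days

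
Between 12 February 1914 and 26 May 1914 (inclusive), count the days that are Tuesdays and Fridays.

12 February 1914 is a Thursday.
The range spans 104 days (inclusive of both endpoints).
104 = 7 × 14 + 6, so there are 14 full weeks plus 6 extra days.
Each full week contributes 2 days from the set (Tue, Fri): 14 × 2 = 28.
The 6 extra days are Thu, Fri, Sat, Sun, Mon, Tue — 2 of them qualify.
Total: 28 + 2 = 30.

30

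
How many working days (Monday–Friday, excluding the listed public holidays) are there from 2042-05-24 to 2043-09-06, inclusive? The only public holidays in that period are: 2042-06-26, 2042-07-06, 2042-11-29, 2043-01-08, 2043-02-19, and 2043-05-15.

331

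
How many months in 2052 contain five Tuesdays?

A month has five Tuesdays exactly when Tuesday falls within its first (length − 28) days.
Jan: 31 days, starts Mon → 5 of Mon, Tue, Wed ✓
Feb: 29 days, starts Thu → 5 of Thu
Mar: 31 days, starts Fri → 5 of Fri, Sat, Sun
Apr: 30 days, starts Mon → 5 of Mon, Tue ✓
May: 31 days, starts Wed → 5 of Wed, Thu, Fri
Jun: 30 days, starts Sat → 5 of Sat, Sun
Jul: 31 days, starts Mon → 5 of Mon, Tue, Wed ✓
Aug: 31 days, starts Thu → 5 of Thu, Fri, Sat
Sep: 30 days, starts Sun → 5 of Sun, Mon
Oct: 31 days, starts Tue → 5 of Tue, Wed, Thu ✓
Nov: 30 days, starts Fri → 5 of Fri, Sat
Dec: 31 days, starts Sun → 5 of Sun, Mon, Tue ✓
Months with five Tuesdays: Jan, Apr, Jul, Oct, Dec.

5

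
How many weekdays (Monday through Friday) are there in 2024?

Jan 1, 2024 is a Monday.
That's 366 days from start to end, counting both.
366 = 7 × 52 + 2, so there are 52 full weeks plus 2 extra days.
Each full week contributes 5 weekdays (Mon–Fri): 52 × 5 = 260.
The 2 extra days are Mon, Tue — 2 of them qualify.
Total: 260 + 2 = 262.

262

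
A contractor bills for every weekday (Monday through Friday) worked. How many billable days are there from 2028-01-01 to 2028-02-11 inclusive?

2028-01-01 is a Saturday.
From 2028-01-01 to 2028-02-11 is 42 days inclusive.
42 = 7 × 6, so the span is exactly 6 full weeks.
Each full week contributes 5 weekdays (Mon–Fri): 6 × 5 = 30.

30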